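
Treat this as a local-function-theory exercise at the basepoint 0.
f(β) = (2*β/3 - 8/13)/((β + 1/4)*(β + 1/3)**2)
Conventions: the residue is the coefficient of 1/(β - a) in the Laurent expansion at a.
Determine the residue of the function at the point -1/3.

The residue is 1464/13.

At the order-2 pole -1/3 set g(β) = (β - (-1/3))^2*f(β) = (2*β/3 - 8/13)/(β + 1/4).
Order-2 pole: residue = g'(a); g'(-1/3) = 1464/13, so the residue is 1464/13.


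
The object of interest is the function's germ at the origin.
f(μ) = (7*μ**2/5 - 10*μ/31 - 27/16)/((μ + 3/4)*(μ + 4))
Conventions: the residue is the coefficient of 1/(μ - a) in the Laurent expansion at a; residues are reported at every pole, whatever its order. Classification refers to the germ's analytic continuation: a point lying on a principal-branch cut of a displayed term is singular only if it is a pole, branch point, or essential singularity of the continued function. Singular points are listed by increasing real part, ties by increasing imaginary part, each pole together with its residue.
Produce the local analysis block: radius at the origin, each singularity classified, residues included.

Denominator factor (μ + 4): pole of order 1 at -4, modulus 4.
Denominator factor (μ + 3/4): pole of order 1 at -3/4, modulus 3/4.
The radius of convergence is the smallest modulus among the singular points: 3/4.
At the order-1 pole -4 set g(μ) = (μ - (-4))*f(μ) = (7*μ**2/5 - 10*μ/31 - 27/16)/(μ + 3/4).
Simple pole: residue = g(a) at a = -4, which is -54567/8060.
At the order-1 pole -3/4 set g(μ) = (μ - (-3/4))*f(μ) = (7*μ**2/5 - 10*μ/31 - 27/16)/(μ + 4).
Simple pole: residue = g(a) at a = -3/4, which is -408/2015.
List the singular points by increasing real part (a conjugate pair: the negative imaginary part first).

Radius of convergence at 0: 3/4.
At -4: a pole of order 1; residue -54567/8060.
At -3/4: a pole of order 1; residue -408/2015.


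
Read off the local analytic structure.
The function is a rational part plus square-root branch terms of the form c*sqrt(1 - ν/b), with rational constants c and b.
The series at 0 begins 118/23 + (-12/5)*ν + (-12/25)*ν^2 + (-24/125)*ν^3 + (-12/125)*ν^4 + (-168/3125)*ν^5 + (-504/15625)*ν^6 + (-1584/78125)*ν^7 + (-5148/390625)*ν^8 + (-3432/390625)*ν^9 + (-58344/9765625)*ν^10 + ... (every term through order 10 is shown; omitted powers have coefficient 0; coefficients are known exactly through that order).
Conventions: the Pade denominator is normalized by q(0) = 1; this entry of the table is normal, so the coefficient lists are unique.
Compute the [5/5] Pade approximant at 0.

Taylor coefficients needed (read off): a_0 = 118/23, a_1 = -12/5, a_2 = -12/25, a_3 = -24/125, a_4 = -12/125, a_5 = -168/3125, a_6 = -504/15625, a_7 = -1584/78125, a_8 = -5148/390625, a_9 = -3432/390625, a_10 = -58344/9765625.
Write the denominator as Q(ν) = 1 + q1*ν + q2*ν^2 + q3*ν^3 + q4*ν^4 + q5*ν^5. Requiring Q*f - P = O(ν^11) with deg P <= 5 kills the coefficients of ν^6..ν^10 in Q*f:
  ν^6: a_6 + q1*a_5 + q2*a_4 + q3*a_3 + q4*a_2 + q5*a_1 = 0, i.e. -504/15625 + (-168/3125)*q1 + (-12/125)*q2 + (-24/125)*q3 + (-12/25)*q4 + (-12/5)*q5 = 0.
  ν^7: a_7 + q1*a_6 + q2*a_5 + q3*a_4 + q4*a_3 + q5*a_2 = 0, i.e. -1584/78125 + (-504/15625)*q1 + (-168/3125)*q2 + (-12/125)*q3 + (-24/125)*q4 + (-12/25)*q5 = 0.
  ν^8: a_8 + q1*a_7 + q2*a_6 + q3*a_5 + q4*a_4 + q5*a_3 = 0, i.e. -5148/390625 + (-1584/78125)*q1 + (-504/15625)*q2 + (-168/3125)*q3 + (-12/125)*q4 + (-24/125)*q5 = 0.
  ν^9: a_9 + q1*a_8 + q2*a_7 + q3*a_6 + q4*a_5 + q5*a_4 = 0, i.e. -3432/390625 + (-5148/390625)*q1 + (-1584/78125)*q2 + (-504/15625)*q3 + (-168/3125)*q4 + (-12/125)*q5 = 0.
  ν^10: a_10 + q1*a_9 + q2*a_8 + q3*a_7 + q4*a_6 + q5*a_5 = 0, i.e. -58344/9765625 + (-3432/390625)*q1 + (-5148/390625)*q2 + (-1584/78125)*q3 + (-504/15625)*q4 + (-168/3125)*q5 = 0.
Solving this linear system: q1 = -9/5, q2 = 28/25, q3 = -7/25, q4 = 3/125, q5 = -1/3125.
The numerator is Q*f truncated at degree 5: P0 = a_0 = 118/23; P1 = a_1 + q1*a_0 = -1338/115; P2 = a_2 + q1*a_1 + q2*a_0 = 5512/575; P3 = a_3 + q1*a_2 + q2*a_1 + q3*a_0 = -9926/2875; P4 = a_4 + q1*a_3 + q2*a_2 + q3*a_1 + q4*a_0 = 1458/2875; P5 = a_5 + q1*a_4 + q2*a_3 + q3*a_2 + q4*a_1 + q5*a_0 = -1498/71875.

The Pade approximant has numerator coefficients [118/23, -1338/115, 5512/575, -9926/2875, 1458/2875, -1498/71875]; denominator coefficients [1, -9/5, 28/25, -7/25, 3/125, -1/3125].


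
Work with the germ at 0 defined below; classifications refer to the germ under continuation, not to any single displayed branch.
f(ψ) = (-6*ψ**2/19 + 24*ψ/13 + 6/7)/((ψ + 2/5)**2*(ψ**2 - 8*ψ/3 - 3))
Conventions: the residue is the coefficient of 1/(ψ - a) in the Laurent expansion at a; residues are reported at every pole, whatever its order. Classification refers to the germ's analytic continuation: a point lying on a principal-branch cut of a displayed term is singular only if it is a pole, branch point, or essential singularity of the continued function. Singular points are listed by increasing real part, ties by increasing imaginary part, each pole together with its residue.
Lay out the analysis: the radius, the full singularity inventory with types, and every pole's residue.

Radius of convergence at 0: 2/5.
At 4/3 - (1/3)*sqrt(43): a pole of order 1; residue 16949700/30584281 + (100862550/1315124083)*sqrt(43).
At -2/5: a pole of order 2; residue -33899400/30584281.
At 4/3 + (1/3)*sqrt(43): a pole of order 1; residue 16949700/30584281 - (100862550/1315124083)*sqrt(43).

Denominator factor (ψ + 2/5)^2: pole of order 2 at -2/5, modulus 2/5.
Denominator factor (ψ**2 - 8*ψ/3 - 3): discriminant 172/9, real irrational roots 4/3 + (1/3)*sqrt(43) and 4/3 - (1/3)*sqrt(43); poles of order 1, moduli 4/3 + (1/3)*sqrt(43) and -4/3 + (1/3)*sqrt(43).
The radius of convergence is the smallest modulus among the singular points: 2/5.
The factor ψ**2 - 8*ψ/3 - 3 splits as (ψ - a)(ψ - a') with a = 4/3 - (1/3)*sqrt(43), a' = 4/3 + (1/3)*sqrt(43). At the order-1 pole a set g(ψ) = (ψ - a)*f(ψ) = [(-6*ψ**2/19 + 24*ψ/13 + 6/7)/(ψ + 2/5)**2] / (ψ - a').
Simple pole: residue = g(a) at a = 4/3 - (1/3)*sqrt(43), which is 16949700/30584281 + (100862550/1315124083)*sqrt(43).
At the order-2 pole -2/5 set g(ψ) = (ψ - (-2/5))^2*f(ψ) = (-6*ψ**2/19 + 24*ψ/13 + 6/7)/(ψ**2 - 8*ψ/3 - 3).
Order-2 pole: residue = g'(a); g'(-2/5) = -33899400/30584281, so the residue is -33899400/30584281.
The factor ψ**2 - 8*ψ/3 - 3 splits as (ψ - a)(ψ - a') with a = 4/3 + (1/3)*sqrt(43), a' = 4/3 - (1/3)*sqrt(43). At the order-1 pole a set g(ψ) = (ψ - a)*f(ψ) = [(-6*ψ**2/19 + 24*ψ/13 + 6/7)/(ψ + 2/5)**2] / (ψ - a').
Simple pole: residue = g(a) at a = 4/3 + (1/3)*sqrt(43), which is 16949700/30584281 - (100862550/1315124083)*sqrt(43).
List the singular points by increasing real part (a conjugate pair: the negative imaginary part first).


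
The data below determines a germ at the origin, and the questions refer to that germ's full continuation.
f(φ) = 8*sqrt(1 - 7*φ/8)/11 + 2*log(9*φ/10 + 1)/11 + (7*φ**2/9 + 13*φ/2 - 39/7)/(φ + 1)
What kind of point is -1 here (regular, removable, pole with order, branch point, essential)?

The denominator factor φ + 1 vanishes at -1 and appears to the power 1; the numerator there equals -1423/126, nonzero, and no other factor vanishes.
The branch terms are analytic at this point.
Hence a pole whose order is the multiplicity, 1.

The point is a pole of order 1.


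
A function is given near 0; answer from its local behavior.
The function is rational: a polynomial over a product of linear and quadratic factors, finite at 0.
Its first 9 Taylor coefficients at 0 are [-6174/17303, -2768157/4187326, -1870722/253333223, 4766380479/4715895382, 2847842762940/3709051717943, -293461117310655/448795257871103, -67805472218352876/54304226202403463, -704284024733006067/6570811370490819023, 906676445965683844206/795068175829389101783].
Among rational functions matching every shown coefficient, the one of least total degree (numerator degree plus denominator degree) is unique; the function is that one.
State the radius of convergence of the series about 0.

No rational of total degree below 7 reproduces all 9 coefficients; solving the [1/6] Pade equations on them gives f(ε) = (-9*ε/14 - 18/13)/(ε**2 - 8*ε/11 + 11/7)**3, whose expansion matches every shown term.
Denominator factor (ε**2 - 8*ε/11 + 11/7)^3: discriminant -4876/847, complex-conjugate roots (4/11) + ((1/77)*sqrt(8533))*i and (4/11) - ((1/77)*sqrt(8533))*i; poles of order 3, moduli (1/7)*sqrt(77) and (1/7)*sqrt(77).
The radius of convergence is the smallest modulus among the singular points: (1/7)*sqrt(77).

The radius of convergence is (1/7)*sqrt(77).


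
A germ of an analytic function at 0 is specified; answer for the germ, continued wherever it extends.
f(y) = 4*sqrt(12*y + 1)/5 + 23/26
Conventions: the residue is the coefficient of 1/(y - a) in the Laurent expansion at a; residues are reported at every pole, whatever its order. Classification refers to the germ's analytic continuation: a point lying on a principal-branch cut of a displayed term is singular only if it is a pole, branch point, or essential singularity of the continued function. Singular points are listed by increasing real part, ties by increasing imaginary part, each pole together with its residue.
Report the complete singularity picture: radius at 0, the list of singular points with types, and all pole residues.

Radius of convergence at 0: 1/12.
At -1/12: an algebraic (square-root) branch point.

Branch term (4/5)*sqrt(1 - y/(-1/12)): its argument vanishes at y = -1/12, a square-root branch point, modulus 1/12.
The radius of convergence is the smallest modulus among the singular points: 1/12.


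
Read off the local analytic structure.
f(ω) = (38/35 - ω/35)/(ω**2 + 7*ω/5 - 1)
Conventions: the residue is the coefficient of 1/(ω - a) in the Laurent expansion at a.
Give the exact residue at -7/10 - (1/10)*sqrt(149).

The residue is -1/70 - (387/10430)*sqrt(149).

The factor ω**2 + 7*ω/5 - 1 splits as (ω - a)(ω - a') with a = -7/10 - (1/10)*sqrt(149), a' = -7/10 + (1/10)*sqrt(149). At the order-1 pole a set g(ω) = (ω - a)*f(ω) = [38/35 - ω/35] / (ω - a').
Simple pole: residue = g(a) at a = -7/10 - (1/10)*sqrt(149), which is -1/70 - (387/10430)*sqrt(149).


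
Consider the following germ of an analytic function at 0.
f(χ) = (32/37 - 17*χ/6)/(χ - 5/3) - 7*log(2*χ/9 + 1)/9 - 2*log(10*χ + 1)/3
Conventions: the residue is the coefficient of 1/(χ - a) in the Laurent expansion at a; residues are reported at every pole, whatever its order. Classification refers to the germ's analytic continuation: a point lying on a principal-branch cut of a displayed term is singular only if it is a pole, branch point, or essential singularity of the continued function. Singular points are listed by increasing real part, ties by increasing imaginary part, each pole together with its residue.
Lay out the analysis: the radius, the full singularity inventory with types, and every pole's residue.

Radius of convergence at 0: 1/10.
At -9/2: a logarithmic branch point.
At -1/10: a logarithmic branch point.
At 5/3: a pole of order 1; residue -2569/666.

Denominator factor (χ - 5/3): pole of order 1 at 5/3, modulus 5/3.
Branch term (-2/3)*log(1 - χ/(-1/10)): its argument vanishes at χ = -1/10, a logarithmic branch point, modulus 1/10.
Branch term (-7/9)*log(1 - χ/(-9/2)): its argument vanishes at χ = -9/2, a logarithmic branch point, modulus 9/2.
The radius of convergence is the smallest modulus among the singular points: 1/10.
The branch terms are analytic at 5/3 and contribute nothing to the residue; only the rational part matters.
At the order-1 pole 5/3 set g(χ) = (χ - (5/3))*(rational part) = 32/37 - 17*χ/6.
Simple pole: residue = g(a) at a = 5/3, which is -2569/666.
List the singular points by increasing real part (a conjugate pair: the negative imaginary part first).


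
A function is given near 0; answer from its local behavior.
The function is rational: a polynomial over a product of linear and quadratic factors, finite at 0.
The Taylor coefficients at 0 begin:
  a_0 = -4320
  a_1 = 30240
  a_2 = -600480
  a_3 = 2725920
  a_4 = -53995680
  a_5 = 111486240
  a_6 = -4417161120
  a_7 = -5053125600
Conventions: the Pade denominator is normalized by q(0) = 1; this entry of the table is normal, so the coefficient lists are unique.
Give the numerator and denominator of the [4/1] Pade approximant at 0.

The Pade approximant has numerator coefficients [-4320, 266483520/12499, -6724995840/12499, 18574686720/12499, -604544186880/12499]; denominator coefficients [1, 25807/12499].

Taylor coefficients needed (read off): a_0 = -4320, a_1 = 30240, a_2 = -600480, a_3 = 2725920, a_4 = -53995680, a_5 = 111486240.
Write the denominator as Q(ρ) = 1 + q1*ρ. Requiring Q*f - P = O(ρ^6) with deg P <= 4 kills the coefficients of ρ^5..ρ^5 in Q*f:
  ρ^5: a_5 + q1*a_4 = 0, i.e. 111486240 + (-53995680)*q1 = 0.
Solving this linear system: q1 = 25807/12499.
The numerator is Q*f truncated at degree 4: P0 = a_0 = -4320; P1 = a_1 + q1*a_0 = 266483520/12499; P2 = a_2 + q1*a_1 = -6724995840/12499; P3 = a_3 + q1*a_2 = 18574686720/12499; P4 = a_4 + q1*a_3 = -604544186880/12499.


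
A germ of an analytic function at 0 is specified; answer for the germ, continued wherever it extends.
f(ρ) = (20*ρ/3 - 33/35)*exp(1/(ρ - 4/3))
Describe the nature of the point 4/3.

The point is an essential singularity.

The exponent 1/(ρ - (4/3)) has a pole at 4/3, so exp(1/(ρ - (4/3))) takes every nonzero value near it: an essential singularity (not a pole of any order).


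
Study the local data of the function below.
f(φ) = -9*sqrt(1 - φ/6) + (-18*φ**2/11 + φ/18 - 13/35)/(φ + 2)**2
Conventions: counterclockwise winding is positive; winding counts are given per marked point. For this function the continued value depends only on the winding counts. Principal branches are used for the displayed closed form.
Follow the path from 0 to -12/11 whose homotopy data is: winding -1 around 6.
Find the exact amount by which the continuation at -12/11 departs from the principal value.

The rational part is single-valued and drops out of the difference; each branch term changes only by its own monodromy.
(-9)*sqrt(1 - φ/(6)): winding -1 is odd, the square root flips sign, contributing -2*(-9)*sqrt(1 - (-12/11)/(6)) = -2*(-9)*sqrt(13/11) = (18/11)*sqrt(143).
Summing the contributions at φ = -12/11 gives (18/11)*sqrt(143).

Continued minus principal equals (18/11)*sqrt(143).


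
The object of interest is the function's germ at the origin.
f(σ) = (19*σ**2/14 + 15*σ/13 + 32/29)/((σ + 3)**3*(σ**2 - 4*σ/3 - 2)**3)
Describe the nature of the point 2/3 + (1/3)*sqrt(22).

The denominator factor σ**2 - 4*σ/3 - 2 vanishes at 2/3 + (1/3)*sqrt(22) and appears to the power 3; the numerator there equals 137597/23751 + (809/819)*sqrt(22), nonzero, and no other factor vanishes.
Hence a pole whose order is the multiplicity, 3.

The point is a pole of order 3.


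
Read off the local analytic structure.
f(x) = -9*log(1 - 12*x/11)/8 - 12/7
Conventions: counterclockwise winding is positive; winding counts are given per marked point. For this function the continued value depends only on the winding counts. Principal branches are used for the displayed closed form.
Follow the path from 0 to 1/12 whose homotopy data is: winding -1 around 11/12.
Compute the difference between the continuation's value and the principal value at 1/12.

The rational part is single-valued and drops out of the difference; each branch term changes only by its own monodromy.
(-9/8)*log(1 - x/(11/12)): each positive loop around 11/12 adds 2*pi*i to the log, so winding -1 contributes (-9/8)*(-1)*2*pi*i = (9/4)*pi*i.
Summing the contributions at x = 1/12 gives (9/4)*pi*i.

Continued minus principal equals (9/4)*pi*i.


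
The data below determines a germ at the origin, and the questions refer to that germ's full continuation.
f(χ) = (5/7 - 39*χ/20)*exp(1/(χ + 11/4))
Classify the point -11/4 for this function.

The point is an essential singularity.

The exponent 1/(χ - (-11/4)) has a pole at -11/4, so exp(1/(χ - (-11/4))) takes every nonzero value near it: an essential singularity (not a pole of any order).


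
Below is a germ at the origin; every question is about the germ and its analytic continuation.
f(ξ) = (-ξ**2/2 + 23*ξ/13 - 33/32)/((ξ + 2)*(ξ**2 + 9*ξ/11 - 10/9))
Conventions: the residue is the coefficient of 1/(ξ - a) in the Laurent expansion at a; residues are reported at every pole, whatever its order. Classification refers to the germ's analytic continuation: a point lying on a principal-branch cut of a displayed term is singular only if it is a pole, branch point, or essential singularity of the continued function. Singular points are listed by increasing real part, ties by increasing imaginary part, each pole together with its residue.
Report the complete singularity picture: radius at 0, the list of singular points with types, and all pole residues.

Radius of convergence at 0: -9/22 + (1/66)*sqrt(5569).
At -2: a pole of order 1; residue -270567/51584.
At -9/22 - (1/66)*sqrt(5569): a pole of order 1; residue 244775/103168 + (18285183/574542592)*sqrt(5569).
At -9/22 + (1/66)*sqrt(5569): a pole of order 1; residue 244775/103168 - (18285183/574542592)*sqrt(5569).

Denominator factor (ξ**2 + 9*ξ/11 - 10/9): discriminant 5569/1089, real irrational roots -9/22 + (1/66)*sqrt(5569) and -9/22 - (1/66)*sqrt(5569); poles of order 1, moduli -9/22 + (1/66)*sqrt(5569) and 9/22 + (1/66)*sqrt(5569).
Denominator factor (ξ + 2): pole of order 1 at -2, modulus 2.
The radius of convergence is the smallest modulus among the singular points: -9/22 + (1/66)*sqrt(5569).
At the order-1 pole -2 set g(ξ) = (ξ - (-2))*f(ξ) = (-ξ**2/2 + 23*ξ/13 - 33/32)/(ξ**2 + 9*ξ/11 - 10/9).
Simple pole: residue = g(a) at a = -2, which is -270567/51584.
The factor ξ**2 + 9*ξ/11 - 10/9 splits as (ξ - a)(ξ - a') with a = -9/22 - (1/66)*sqrt(5569), a' = -9/22 + (1/66)*sqrt(5569). At the order-1 pole a set g(ξ) = (ξ - a)*f(ξ) = [(-ξ**2/2 + 23*ξ/13 - 33/32)/(ξ + 2)] / (ξ - a').
Simple pole: residue = g(a) at a = -9/22 - (1/66)*sqrt(5569), which is 244775/103168 + (18285183/574542592)*sqrt(5569).
The factor ξ**2 + 9*ξ/11 - 10/9 splits as (ξ - a)(ξ - a') with a = -9/22 + (1/66)*sqrt(5569), a' = -9/22 - (1/66)*sqrt(5569). At the order-1 pole a set g(ξ) = (ξ - a)*f(ξ) = [(-ξ**2/2 + 23*ξ/13 - 33/32)/(ξ + 2)] / (ξ - a').
Simple pole: residue = g(a) at a = -9/22 + (1/66)*sqrt(5569), which is 244775/103168 - (18285183/574542592)*sqrt(5569).
List the singular points by increasing real part (a conjugate pair: the negative imaginary part first).


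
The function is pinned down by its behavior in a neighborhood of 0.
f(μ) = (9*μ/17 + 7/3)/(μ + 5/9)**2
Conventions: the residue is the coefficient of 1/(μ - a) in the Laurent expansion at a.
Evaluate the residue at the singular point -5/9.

At the order-2 pole -5/9 set g(μ) = (μ - (-5/9))^2*f(μ) = 9*μ/17 + 7/3.
Order-2 pole: residue = g'(a); g'(-5/9) = 9/17, so the residue is 9/17.

The residue is 9/17.


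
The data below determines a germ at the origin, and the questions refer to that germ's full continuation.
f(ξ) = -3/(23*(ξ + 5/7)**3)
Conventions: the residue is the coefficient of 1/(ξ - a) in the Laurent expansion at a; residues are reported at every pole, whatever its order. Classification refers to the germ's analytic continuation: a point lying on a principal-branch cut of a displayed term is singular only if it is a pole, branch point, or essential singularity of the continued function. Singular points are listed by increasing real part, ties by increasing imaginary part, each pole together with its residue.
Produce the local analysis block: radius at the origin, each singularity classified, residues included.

Denominator factor (ξ + 5/7)^3: pole of order 3 at -5/7, modulus 5/7.
The radius of convergence is the smallest modulus among the singular points: 5/7.
At the order-3 pole -5/7 set g(ξ) = (ξ - (-5/7))^3*f(ξ) = -3/23.
Order-3 pole: residue = g''(a)/2; g''(-5/7) = 0, so the residue is 0.

Radius of convergence at 0: 5/7.
At -5/7: a pole of order 3; residue 0.


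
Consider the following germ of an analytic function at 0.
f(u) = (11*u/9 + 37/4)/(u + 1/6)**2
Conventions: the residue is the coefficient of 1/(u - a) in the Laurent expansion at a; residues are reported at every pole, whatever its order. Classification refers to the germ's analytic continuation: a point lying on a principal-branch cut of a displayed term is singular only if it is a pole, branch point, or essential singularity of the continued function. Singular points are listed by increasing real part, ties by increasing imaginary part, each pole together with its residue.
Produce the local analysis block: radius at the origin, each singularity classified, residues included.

Denominator factor (u + 1/6)^2: pole of order 2 at -1/6, modulus 1/6.
The radius of convergence is the smallest modulus among the singular points: 1/6.
At the order-2 pole -1/6 set g(u) = (u - (-1/6))^2*f(u) = 11*u/9 + 37/4.
Order-2 pole: residue = g'(a); g'(-1/6) = 11/9, so the residue is 11/9.

Radius of convergence at 0: 1/6.
At -1/6: a pole of order 2; residue 11/9.


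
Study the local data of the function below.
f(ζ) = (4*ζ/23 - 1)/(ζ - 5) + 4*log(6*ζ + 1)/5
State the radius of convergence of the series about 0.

Denominator factor (ζ - 5): pole of order 1 at 5, modulus 5.
Branch term (4/5)*log(1 - ζ/(-1/6)): its argument vanishes at ζ = -1/6, a logarithmic branch point, modulus 1/6.
The radius of convergence is the smallest modulus among the singular points: 1/6.

The radius of convergence is 1/6.


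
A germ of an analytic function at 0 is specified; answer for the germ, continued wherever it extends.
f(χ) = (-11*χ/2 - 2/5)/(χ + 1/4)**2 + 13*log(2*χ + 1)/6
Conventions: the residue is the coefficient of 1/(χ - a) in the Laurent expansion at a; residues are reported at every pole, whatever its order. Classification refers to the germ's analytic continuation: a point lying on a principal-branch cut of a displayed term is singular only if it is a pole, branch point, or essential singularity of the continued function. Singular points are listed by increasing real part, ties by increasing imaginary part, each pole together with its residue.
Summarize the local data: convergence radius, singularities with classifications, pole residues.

Radius of convergence at 0: 1/4.
At -1/2: a logarithmic branch point.
At -1/4: a pole of order 2; residue -11/2.

Denominator factor (χ + 1/4)^2: pole of order 2 at -1/4, modulus 1/4.
Branch term (13/6)*log(1 - χ/(-1/2)): its argument vanishes at χ = -1/2, a logarithmic branch point, modulus 1/2.
The radius of convergence is the smallest modulus among the singular points: 1/4.
The branch term is analytic at -1/4 and contributes nothing to the residue; only the rational part matters.
At the order-2 pole -1/4 set g(χ) = (χ - (-1/4))^2*(rational part) = -11*χ/2 - 2/5.
Order-2 pole: residue = g'(a); g'(-1/4) = -11/2, so the residue is -11/2.
List the singular points by increasing real part (a conjugate pair: the negative imaginary part first).


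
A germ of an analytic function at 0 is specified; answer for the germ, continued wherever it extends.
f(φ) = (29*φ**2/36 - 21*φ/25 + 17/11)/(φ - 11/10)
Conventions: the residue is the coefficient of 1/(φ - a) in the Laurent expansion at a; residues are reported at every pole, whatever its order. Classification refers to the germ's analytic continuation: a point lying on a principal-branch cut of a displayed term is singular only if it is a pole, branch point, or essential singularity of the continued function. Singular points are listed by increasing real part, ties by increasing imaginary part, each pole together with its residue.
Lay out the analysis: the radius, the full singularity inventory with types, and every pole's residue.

Denominator factor (φ - 11/10): pole of order 1 at 11/10, modulus 11/10.
The radius of convergence is the smallest modulus among the singular points: 11/10.
At the order-1 pole 11/10 set g(φ) = (φ - (11/10))*f(φ) = 29*φ**2/36 - 21*φ/25 + 17/11.
Simple pole: residue = g(a) at a = 11/10, which is 316043/198000.

Radius of convergence at 0: 11/10.
At 11/10: a pole of order 1; residue 316043/198000.


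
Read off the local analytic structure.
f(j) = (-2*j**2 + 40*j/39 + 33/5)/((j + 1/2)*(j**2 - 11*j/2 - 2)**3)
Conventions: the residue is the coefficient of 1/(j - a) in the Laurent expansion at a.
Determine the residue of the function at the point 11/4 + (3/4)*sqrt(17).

The factor j**2 - 11*j/2 - 2 splits as (j - a)(j - a') with a = 11/4 + (3/4)*sqrt(17), a' = 11/4 - (3/4)*sqrt(17). At the order-3 pole a set g(j) = (j - a)^3*f(j) = [(-2*j**2 + 40*j/39 + 33/5)/(j + 1/2)] / (j - a')^3.
Order-3 pole: residue = g''(a)/2; g''(11/4 + (3/4)*sqrt(17)) = -2179/390 + (210211189/155201670)*sqrt(17), so the residue is -2179/780 + (210211189/310403340)*sqrt(17).

The residue is -2179/780 + (210211189/310403340)*sqrt(17).


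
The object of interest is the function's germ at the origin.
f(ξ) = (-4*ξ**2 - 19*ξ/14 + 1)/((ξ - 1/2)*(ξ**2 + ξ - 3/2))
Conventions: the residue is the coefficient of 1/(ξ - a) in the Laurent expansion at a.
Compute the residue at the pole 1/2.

The residue is 19/21.

At the order-1 pole 1/2 set g(ξ) = (ξ - (1/2))*f(ξ) = (-4*ξ**2 - 19*ξ/14 + 1)/(ξ**2 + ξ - 3/2).
Simple pole: residue = g(a) at a = 1/2, which is 19/21.


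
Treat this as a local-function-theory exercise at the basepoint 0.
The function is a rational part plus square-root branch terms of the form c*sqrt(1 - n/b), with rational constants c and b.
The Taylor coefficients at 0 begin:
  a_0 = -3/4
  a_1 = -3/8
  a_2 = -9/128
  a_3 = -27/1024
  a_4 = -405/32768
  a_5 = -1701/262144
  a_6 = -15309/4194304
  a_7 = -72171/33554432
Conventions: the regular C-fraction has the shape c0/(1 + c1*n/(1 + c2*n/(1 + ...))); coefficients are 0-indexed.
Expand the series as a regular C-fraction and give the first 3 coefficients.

Taylor coefficients (read off): a_0 = -3/4, a_1 = -3/8, a_2 = -9/128.
c0 = a_0 = -3/4. Peel one level at a time: if S = 1 + c*n/S' with S'(0) = 1, then c is the n-coefficient of S and S' = c*n/(S - 1).
S_1 = c0/f = 1 + (-1/2)*n + (5/32)*n^2 + ...; c1 = -1/2.
S_2 = c1*n/(S_1 - 1) = 1 + (5/16)*n + ...; c2 = 5/16.

The regular C-fraction coefficients are [-3/4, -1/2, 5/16].


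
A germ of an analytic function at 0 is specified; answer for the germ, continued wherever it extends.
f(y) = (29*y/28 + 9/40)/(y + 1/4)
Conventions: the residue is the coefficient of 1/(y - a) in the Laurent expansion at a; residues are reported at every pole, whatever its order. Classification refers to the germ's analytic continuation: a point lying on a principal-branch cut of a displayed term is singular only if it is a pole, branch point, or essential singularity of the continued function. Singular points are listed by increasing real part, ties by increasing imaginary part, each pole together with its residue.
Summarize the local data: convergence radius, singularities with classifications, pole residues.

Radius of convergence at 0: 1/4.
At -1/4: a pole of order 1; residue -19/560.

Denominator factor (y + 1/4): pole of order 1 at -1/4, modulus 1/4.
The radius of convergence is the smallest modulus among the singular points: 1/4.
At the order-1 pole -1/4 set g(y) = (y - (-1/4))*f(y) = 29*y/28 + 9/40.
Simple pole: residue = g(a) at a = -1/4, which is -19/560.


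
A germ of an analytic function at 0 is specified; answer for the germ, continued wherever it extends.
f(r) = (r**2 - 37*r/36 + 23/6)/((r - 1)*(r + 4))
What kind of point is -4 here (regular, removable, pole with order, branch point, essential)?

The point is a pole of order 1.

The denominator factor r + 4 vanishes at -4 and appears to the power 1; the numerator there equals 431/18, nonzero, and no other factor vanishes.
Hence a pole whose order is the multiplicity, 1.


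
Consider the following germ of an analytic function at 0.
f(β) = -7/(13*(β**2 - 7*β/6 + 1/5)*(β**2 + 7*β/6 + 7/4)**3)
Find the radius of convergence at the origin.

The radius of convergence is 7/12 - (1/60)*sqrt(505).

Denominator factor (β**2 - 7*β/6 + 1/5): discriminant 101/180, real irrational roots 7/12 + (1/60)*sqrt(505) and 7/12 - (1/60)*sqrt(505); poles of order 1, moduli 7/12 + (1/60)*sqrt(505) and 7/12 - (1/60)*sqrt(505).
Denominator factor (β**2 + 7*β/6 + 7/4)^3: discriminant -203/36, complex-conjugate roots (-7/12) + ((1/12)*sqrt(203))*i and (-7/12) - ((1/12)*sqrt(203))*i; poles of order 3, moduli (1/2)*sqrt(7) and (1/2)*sqrt(7).
The radius of convergence is the smallest modulus among the singular points: 7/12 - (1/60)*sqrt(505).


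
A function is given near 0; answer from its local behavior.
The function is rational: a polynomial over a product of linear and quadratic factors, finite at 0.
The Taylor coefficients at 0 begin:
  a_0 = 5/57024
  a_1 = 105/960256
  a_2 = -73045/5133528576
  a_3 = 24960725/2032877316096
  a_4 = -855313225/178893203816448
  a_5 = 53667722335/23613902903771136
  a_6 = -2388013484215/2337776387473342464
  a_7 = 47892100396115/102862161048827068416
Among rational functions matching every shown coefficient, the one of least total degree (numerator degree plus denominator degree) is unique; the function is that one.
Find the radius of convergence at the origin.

No rational of total degree below 5 reproduces all 8 coefficients; solving the [1/4] Pade equations on them gives f(w) = (-15*w/31 - 1/3)/((w - 12)**3*(w + 11/5)), whose expansion matches every shown term.
Denominator factor (w - 12)^3: pole of order 3 at 12, modulus 12.
Denominator factor (w + 11/5): pole of order 1 at -11/5, modulus 11/5.
The radius of convergence is the smallest modulus among the singular points: 11/5.

The radius of convergence is 11/5.


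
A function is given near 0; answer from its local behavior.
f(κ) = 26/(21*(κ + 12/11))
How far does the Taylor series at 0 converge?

The radius of convergence is 12/11.

Denominator factor (κ + 12/11): pole of order 1 at -12/11, modulus 12/11.
The radius of convergence is the smallest modulus among the singular points: 12/11.


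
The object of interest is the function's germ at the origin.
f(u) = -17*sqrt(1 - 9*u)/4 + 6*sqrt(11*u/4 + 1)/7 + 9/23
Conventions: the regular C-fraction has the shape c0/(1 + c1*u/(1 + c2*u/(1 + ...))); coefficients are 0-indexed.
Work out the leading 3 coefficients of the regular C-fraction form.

The regular C-fraction coefficients are [-1933/644, 26151/3866, -51832481/5860856].

Taylor coefficients (expand at 0): a_0 = -1933/644, a_1 = 1137/56, a_2 = 18915/448.
c0 = a_0 = -1933/644. Peel one level at a time: if S = 1 + c*u/S' with S'(0) = 1, then c is the u-coefficient of S and S' = c*u/(S - 1).
S_1 = c0/f = 1 + (26151/3866)*u + (3576441189/59783824)*u^2 + ...; c1 = 26151/3866.
S_2 = c1*u/(S_1 - 1) = 1 + (-51832481/5860856)*u + ...; c2 = -51832481/5860856.


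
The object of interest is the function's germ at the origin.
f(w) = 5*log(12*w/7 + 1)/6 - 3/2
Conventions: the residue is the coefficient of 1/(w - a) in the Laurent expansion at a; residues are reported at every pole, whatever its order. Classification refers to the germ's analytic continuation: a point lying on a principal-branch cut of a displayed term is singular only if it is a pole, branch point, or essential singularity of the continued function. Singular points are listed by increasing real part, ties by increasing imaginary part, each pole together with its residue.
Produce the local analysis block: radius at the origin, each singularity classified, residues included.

Branch term (5/6)*log(1 - w/(-7/12)): its argument vanishes at w = -7/12, a logarithmic branch point, modulus 7/12.
The radius of convergence is the smallest modulus among the singular points: 7/12.

Radius of convergence at 0: 7/12.
At -7/12: a logarithmic branch point.


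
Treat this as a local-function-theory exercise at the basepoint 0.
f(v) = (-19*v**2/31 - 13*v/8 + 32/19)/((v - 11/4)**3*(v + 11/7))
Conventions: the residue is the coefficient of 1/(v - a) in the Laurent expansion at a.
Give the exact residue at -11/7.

At the order-1 pole -11/7 set g(v) = (v - (-11/7))*f(v) = (-19*v**2/31 - 13*v/8 + 32/19)/(v - 11/4)**3.
Simple pole: residue = g(a) at a = -11/7, which is -35224280/1043449429.

The residue is -35224280/1043449429.


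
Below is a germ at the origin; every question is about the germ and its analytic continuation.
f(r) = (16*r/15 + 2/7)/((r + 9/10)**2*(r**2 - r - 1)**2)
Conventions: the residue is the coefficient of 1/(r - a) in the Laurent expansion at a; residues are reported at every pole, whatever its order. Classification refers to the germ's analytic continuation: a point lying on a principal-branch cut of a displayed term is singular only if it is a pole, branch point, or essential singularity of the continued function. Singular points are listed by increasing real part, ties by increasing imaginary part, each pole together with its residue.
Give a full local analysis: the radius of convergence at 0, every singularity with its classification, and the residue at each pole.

Radius of convergence at 0: -1/2 + (1/2)*sqrt(5).
At -9/10: a pole of order 2; residue -9056000/1073733.
At 1/2 - (1/2)*sqrt(5): a pole of order 2; residue 4528000/1073733 + (72109808/37580655)*sqrt(5).
At 1/2 + (1/2)*sqrt(5): a pole of order 2; residue 4528000/1073733 - (72109808/37580655)*sqrt(5).

Denominator factor (r + 9/10)^2: pole of order 2 at -9/10, modulus 9/10.
Denominator factor (r**2 - r - 1)^2: discriminant 5, real irrational roots 1/2 + (1/2)*sqrt(5) and 1/2 - (1/2)*sqrt(5); poles of order 2, moduli 1/2 + (1/2)*sqrt(5) and -1/2 + (1/2)*sqrt(5).
The radius of convergence is the smallest modulus among the singular points: -1/2 + (1/2)*sqrt(5).
At the order-2 pole -9/10 set g(r) = (r - (-9/10))^2*f(r) = (16*r/15 + 2/7)/(r**2 - r - 1)**2.
Order-2 pole: residue = g'(a); g'(-9/10) = -9056000/1073733, so the residue is -9056000/1073733.
The factor r**2 - r - 1 splits as (r - a)(r - a') with a = 1/2 - (1/2)*sqrt(5), a' = 1/2 + (1/2)*sqrt(5). At the order-2 pole a set g(r) = (r - a)^2*f(r) = [(16*r/15 + 2/7)/(r + 9/10)**2] / (r - a')^2.
Order-2 pole: residue = g'(a); g'(1/2 - (1/2)*sqrt(5)) = 4528000/1073733 + (72109808/37580655)*sqrt(5), so the residue is 4528000/1073733 + (72109808/37580655)*sqrt(5).
The factor r**2 - r - 1 splits as (r - a)(r - a') with a = 1/2 + (1/2)*sqrt(5), a' = 1/2 - (1/2)*sqrt(5). At the order-2 pole a set g(r) = (r - a)^2*f(r) = [(16*r/15 + 2/7)/(r + 9/10)**2] / (r - a')^2.
Order-2 pole: residue = g'(a); g'(1/2 + (1/2)*sqrt(5)) = 4528000/1073733 - (72109808/37580655)*sqrt(5), so the residue is 4528000/1073733 - (72109808/37580655)*sqrt(5).
List the singular points by increasing real part (a conjugate pair: the negative imaginary part first).


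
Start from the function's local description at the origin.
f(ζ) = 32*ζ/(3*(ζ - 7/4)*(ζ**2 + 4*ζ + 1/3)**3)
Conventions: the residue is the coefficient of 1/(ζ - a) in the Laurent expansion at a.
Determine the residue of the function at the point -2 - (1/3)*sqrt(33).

The factor ζ**2 + 4*ζ + 1/3 splits as (ζ - a)(ζ - a') with a = -2 - (1/3)*sqrt(33), a' = -2 + (1/3)*sqrt(33). At the order-3 pole a set g(ζ) = (ζ - a)^3*f(ζ) = [32*ζ/(3*(ζ - 7/4))] / (ζ - a')^3.
Order-3 pole: residue = g''(a)/2; g''(-2 - (1/3)*sqrt(33)) = -2064384/124251499 - (2040567264/165378745169)*sqrt(33), so the residue is -1032192/124251499 - (1020283632/165378745169)*sqrt(33).

The residue is -1032192/124251499 - (1020283632/165378745169)*sqrt(33).


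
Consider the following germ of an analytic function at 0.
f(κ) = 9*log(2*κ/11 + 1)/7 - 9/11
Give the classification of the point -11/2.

The point is a logarithmic branch point.

The term (9/7)*log(1 - κ/(-11/2)) has argument 1 - -11/2/(-11/2) = 0 at -11/2: a logarithmic (infinitely-sheeted) branch point; the remaining terms are analytic or single-valued there.


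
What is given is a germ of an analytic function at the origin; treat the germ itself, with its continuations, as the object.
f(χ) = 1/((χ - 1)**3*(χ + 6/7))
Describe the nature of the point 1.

The denominator factor χ - 1 vanishes at 1 and appears to the power 3; the numerator there equals 1, nonzero, and no other factor vanishes.
Hence a pole whose order is the multiplicity, 3.

The point is a pole of order 3.


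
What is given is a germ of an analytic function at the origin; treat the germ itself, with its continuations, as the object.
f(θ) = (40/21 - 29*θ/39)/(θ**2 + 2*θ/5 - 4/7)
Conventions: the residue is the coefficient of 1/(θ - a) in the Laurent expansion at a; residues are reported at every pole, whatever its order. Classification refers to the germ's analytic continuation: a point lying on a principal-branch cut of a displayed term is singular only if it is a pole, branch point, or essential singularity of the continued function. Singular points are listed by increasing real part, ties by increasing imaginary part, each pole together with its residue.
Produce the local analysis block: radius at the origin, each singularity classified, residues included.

Denominator factor (θ**2 + 2*θ/5 - 4/7): discriminant 428/175, real irrational roots -1/5 + (1/35)*sqrt(749) and -1/5 - (1/35)*sqrt(749); poles of order 1, moduli -1/5 + (1/35)*sqrt(749) and 1/5 + (1/35)*sqrt(749).
The radius of convergence is the smallest modulus among the singular points: -1/5 + (1/35)*sqrt(749).
The factor θ**2 + 2*θ/5 - 4/7 splits as (θ - a)(θ - a') with a = -1/5 - (1/35)*sqrt(749), a' = -1/5 + (1/35)*sqrt(749). At the order-1 pole a set g(θ) = (θ - a)*f(θ) = [40/21 - 29*θ/39] / (θ - a').
Simple pole: residue = g(a) at a = -1/5 - (1/35)*sqrt(749), which is -29/78 - (2803/58422)*sqrt(749).
The factor θ**2 + 2*θ/5 - 4/7 splits as (θ - a)(θ - a') with a = -1/5 + (1/35)*sqrt(749), a' = -1/5 - (1/35)*sqrt(749). At the order-1 pole a set g(θ) = (θ - a)*f(θ) = [40/21 - 29*θ/39] / (θ - a').
Simple pole: residue = g(a) at a = -1/5 + (1/35)*sqrt(749), which is -29/78 + (2803/58422)*sqrt(749).
List the singular points by increasing real part (a conjugate pair: the negative imaginary part first).

Radius of convergence at 0: -1/5 + (1/35)*sqrt(749).
At -1/5 - (1/35)*sqrt(749): a pole of order 1; residue -29/78 - (2803/58422)*sqrt(749).
At -1/5 + (1/35)*sqrt(749): a pole of order 1; residue -29/78 + (2803/58422)*sqrt(749).


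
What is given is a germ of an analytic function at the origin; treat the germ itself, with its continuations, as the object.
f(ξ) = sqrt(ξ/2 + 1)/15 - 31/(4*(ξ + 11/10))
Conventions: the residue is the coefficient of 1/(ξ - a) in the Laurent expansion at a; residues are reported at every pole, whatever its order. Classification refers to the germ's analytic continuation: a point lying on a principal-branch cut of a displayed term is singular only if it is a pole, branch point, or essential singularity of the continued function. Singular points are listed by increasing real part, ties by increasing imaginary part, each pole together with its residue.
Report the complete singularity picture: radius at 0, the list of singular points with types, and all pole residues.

Denominator factor (ξ + 11/10): pole of order 1 at -11/10, modulus 11/10.
Branch term (1/15)*sqrt(1 - ξ/(-2)): its argument vanishes at ξ = -2, a square-root branch point, modulus 2.
The radius of convergence is the smallest modulus among the singular points: 11/10.
The branch term is analytic at -11/10 and contributes nothing to the residue; only the rational part matters.
At the order-1 pole -11/10 set g(ξ) = (ξ - (-11/10))*(rational part) = -31/4.
Simple pole: residue = g(a) at a = -11/10, which is -31/4.
List the singular points by increasing real part (a conjugate pair: the negative imaginary part first).

Radius of convergence at 0: 11/10.
At -2: an algebraic (square-root) branch point.
At -11/10: a pole of order 1; residue -31/4.


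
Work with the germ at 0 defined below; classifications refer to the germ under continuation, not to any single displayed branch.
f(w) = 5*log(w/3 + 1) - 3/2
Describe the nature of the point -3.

The point is a logarithmic branch point.

The term (5)*log(1 - w/(-3)) has argument 1 - -3/(-3) = 0 at -3: a logarithmic (infinitely-sheeted) branch point; the remaining terms are analytic or single-valued there.
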